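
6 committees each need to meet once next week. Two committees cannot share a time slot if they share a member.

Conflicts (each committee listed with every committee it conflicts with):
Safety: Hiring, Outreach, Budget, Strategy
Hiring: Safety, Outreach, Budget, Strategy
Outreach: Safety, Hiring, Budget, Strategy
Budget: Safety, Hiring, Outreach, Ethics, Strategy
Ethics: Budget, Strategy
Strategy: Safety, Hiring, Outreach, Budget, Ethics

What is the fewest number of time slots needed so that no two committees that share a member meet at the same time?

Safety, Hiring, Outreach, Budget, Strategy all conflict with each other, so at least 5 time slots are needed.
Using 5 time slots: Safety=4, Hiring=3, Outreach=5, Budget=2, Ethics=3, Strategy=1. Every pair that conflicts lands in different time slots.

5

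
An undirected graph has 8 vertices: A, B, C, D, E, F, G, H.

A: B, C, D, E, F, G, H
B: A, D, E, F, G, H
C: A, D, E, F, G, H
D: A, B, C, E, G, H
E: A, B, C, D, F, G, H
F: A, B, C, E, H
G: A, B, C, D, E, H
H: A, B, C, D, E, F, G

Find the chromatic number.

A, C, D, E, G, H form a clique, so at least 6 colors are needed.
6 colors suffice: color 1 → {E}; color 2 → {H}; color 3 → {A}; color 4 → {F, G}; color 5 → {D}; color 6 → {B, C}. No two adjacent vertices share a color.

6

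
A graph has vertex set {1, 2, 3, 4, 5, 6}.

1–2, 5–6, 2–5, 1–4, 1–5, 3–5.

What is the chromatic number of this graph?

3

1, 2, 5 are mutually adjacent, so at least 3 colors are needed.
3 colors suffice: 1=blue, 2=green, 3=blue, 4=red, 5=red, 6=blue. No two adjacent vertices share a color.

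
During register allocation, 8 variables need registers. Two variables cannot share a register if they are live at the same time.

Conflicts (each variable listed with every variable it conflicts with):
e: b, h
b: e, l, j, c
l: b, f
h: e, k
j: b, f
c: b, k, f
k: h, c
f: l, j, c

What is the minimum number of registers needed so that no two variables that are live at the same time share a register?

The cycle k-c-b-e-h-k has odd length 5, so it cannot be 2-colored; at least 3 registers are needed.
A valid assignment using 3 registers: e=2, b=1, l=2, h=1, j=2, c=2, k=3, f=1. Every pair that conflicts lands in different registers.

3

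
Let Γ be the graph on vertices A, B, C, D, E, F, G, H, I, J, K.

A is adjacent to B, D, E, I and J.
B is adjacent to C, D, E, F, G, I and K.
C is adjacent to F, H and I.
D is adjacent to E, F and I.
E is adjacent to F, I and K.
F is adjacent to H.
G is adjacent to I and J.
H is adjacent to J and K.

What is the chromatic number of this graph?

5

A, B, D, E, I are pairwise adjacent (a clique of size 5), so at least 5 colors are needed.
5 colors suffice: color 1 → {B, H}; color 2 → {F, I, J, K}; color 3 → {C, E, G}; color 4 → {A}; color 5 → {D}. No two adjacent vertices share a color.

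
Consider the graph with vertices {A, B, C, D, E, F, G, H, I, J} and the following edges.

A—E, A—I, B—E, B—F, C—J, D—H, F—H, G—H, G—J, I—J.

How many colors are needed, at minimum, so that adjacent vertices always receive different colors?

2

B and F are adjacent, so at least 2 colors are needed.
2 colors suffice: color 1 → {A, B, H, J}; color 2 → {C, D, E, F, G, I}. No two adjacent vertices share a color.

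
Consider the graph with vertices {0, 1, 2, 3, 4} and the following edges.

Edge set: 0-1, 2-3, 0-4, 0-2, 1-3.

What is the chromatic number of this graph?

2

0 and 4 are adjacent, so at least 2 colors are needed.
2 colors suffice: color a → {0, 3}; color b → {1, 2, 4}. Every edge joins two different colors.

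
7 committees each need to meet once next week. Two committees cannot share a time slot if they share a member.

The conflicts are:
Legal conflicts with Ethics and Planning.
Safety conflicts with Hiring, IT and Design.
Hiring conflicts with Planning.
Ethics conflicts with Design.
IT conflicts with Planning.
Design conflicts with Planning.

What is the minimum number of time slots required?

2

Design and Planning conflict, so at least 2 time slots are needed.
A valid assignment using 2 time slots: Legal=2, Safety=1, Hiring=2, Ethics=1, IT=2, Design=2, Planning=1. Every pair that conflicts lands in different time slots.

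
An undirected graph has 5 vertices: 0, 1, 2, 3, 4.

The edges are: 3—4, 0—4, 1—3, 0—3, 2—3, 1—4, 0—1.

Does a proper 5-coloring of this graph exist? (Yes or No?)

Yes

The chromatic number is 4. 0, 1, 3, 4 are pairwise adjacent (a clique of size 4), so at least 4 colors are needed.
4 colors suffice: color a → {3}; color b → {0, 2}; color c → {4}; color d → {1}.
Since 5 ≥ 4, a proper 5-coloring certainly exists.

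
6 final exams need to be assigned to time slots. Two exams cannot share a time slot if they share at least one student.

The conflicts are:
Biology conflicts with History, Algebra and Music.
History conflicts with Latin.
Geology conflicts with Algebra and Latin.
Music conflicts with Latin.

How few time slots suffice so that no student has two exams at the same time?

3

The cycle Music-Biology-Algebra-Geology-Latin-Music has odd length 5, so it cannot be 2-colored; at least 3 time slots are needed.
A valid assignment using 3 time slots: Biology=1, History=2, Geology=3, Algebra=2, Music=2, Latin=1. Every pair that conflicts lands in different time slots.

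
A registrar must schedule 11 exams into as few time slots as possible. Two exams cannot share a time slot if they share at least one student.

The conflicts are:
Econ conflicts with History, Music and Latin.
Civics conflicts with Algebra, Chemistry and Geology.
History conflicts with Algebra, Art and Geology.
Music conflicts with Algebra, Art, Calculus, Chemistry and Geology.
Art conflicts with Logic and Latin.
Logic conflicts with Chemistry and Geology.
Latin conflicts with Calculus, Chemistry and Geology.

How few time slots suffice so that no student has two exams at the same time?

2

Latin and Geology conflict, so at least 2 time slots are needed.
2 time slots suffice: Econ=2, Civics=1, History=1, Music=1, Algebra=2, Art=2, Logic=1, Latin=1, Calculus=2, Chemistry=2, Geology=2. Each listed conflict is separated.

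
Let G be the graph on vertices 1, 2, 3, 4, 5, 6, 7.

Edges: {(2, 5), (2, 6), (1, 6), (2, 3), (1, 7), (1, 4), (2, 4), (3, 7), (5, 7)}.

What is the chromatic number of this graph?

The cycle 7-3-2-4-1-7 has odd length 5, so it cannot be 2-colored; at least 3 colors are needed.
3 colors suffice: 1=a, 2=a, 3=c, 4=b, 5=c, 6=b, 7=b. Each edge has distinct colors on its endpoints.

3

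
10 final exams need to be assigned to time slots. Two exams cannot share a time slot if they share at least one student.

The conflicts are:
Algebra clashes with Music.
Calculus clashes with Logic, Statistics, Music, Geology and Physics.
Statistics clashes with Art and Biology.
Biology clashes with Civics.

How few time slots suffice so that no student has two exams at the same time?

Calculus and Physics conflict, so at least 2 time slots are needed.
A valid assignment using 2 time slots: Algebra=1, Calculus=1, Logic=2, Statistics=2, Art=1, Biology=1, Music=2, Civics=2, Geology=2, Physics=2. No two conflicting exams share a time slot.

2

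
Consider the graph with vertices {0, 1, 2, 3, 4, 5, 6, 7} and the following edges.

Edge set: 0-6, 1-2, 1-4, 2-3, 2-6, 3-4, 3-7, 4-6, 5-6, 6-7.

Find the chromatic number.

3 and 7 are adjacent, so at least 2 colors are needed.
2 colors suffice: color red → {1, 3, 6}; color blue → {0, 2, 4, 5, 7}. No two adjacent vertices share a color.

2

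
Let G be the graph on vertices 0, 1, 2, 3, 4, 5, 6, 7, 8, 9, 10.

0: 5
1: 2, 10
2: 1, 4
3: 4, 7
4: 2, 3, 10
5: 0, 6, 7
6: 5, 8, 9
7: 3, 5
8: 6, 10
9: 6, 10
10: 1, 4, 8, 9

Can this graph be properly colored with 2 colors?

No

The cycle 10-9-6-5-7-3-4-10 has odd length 7, so it cannot be 2-colored; at least 3 colors are needed.
So 2 colors are not enough.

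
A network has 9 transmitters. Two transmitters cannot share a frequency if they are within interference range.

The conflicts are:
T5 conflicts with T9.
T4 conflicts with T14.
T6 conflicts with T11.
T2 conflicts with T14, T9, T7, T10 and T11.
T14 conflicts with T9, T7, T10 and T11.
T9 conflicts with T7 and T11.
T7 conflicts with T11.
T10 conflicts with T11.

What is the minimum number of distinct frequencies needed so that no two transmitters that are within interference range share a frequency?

T2, T14, T9, T7, T11 pairwise conflict, so at least 5 frequencies are needed.
5 frequencies suffice: frequency 1 → {T5, T4, T11}; frequency 2 → {T6, T14}; frequency 3 → {T9, T10}; frequency 4 → {T2}; frequency 5 → {T7}. Every pair that conflicts lands in different frequencies.

5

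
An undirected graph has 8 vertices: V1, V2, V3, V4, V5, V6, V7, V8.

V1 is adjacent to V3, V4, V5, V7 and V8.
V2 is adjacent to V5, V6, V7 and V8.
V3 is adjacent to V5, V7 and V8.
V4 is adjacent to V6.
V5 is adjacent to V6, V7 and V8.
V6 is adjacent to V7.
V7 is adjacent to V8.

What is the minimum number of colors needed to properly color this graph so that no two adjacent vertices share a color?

V1, V3, V5, V7, V8 form a clique, so at least 5 colors are needed.
5 colors suffice: color 1 → {V4, V5}; color 2 → {V7}; color 3 → {V1, V2}; color 4 → {V6, V8}; color 5 → {V3}. No two adjacent vertices share a color.

5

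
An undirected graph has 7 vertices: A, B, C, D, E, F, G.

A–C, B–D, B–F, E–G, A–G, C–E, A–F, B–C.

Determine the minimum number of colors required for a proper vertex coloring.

B and F are adjacent, so at least 2 colors are needed.
2 colors suffice: A=red, B=red, C=blue, D=blue, E=red, F=blue, G=blue. Every edge joins two different colors.

2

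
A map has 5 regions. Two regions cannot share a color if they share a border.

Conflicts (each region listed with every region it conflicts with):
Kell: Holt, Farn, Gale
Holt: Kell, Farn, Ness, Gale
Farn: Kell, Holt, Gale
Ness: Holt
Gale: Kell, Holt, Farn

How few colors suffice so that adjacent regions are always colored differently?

Kell, Holt, Farn, Gale are mutually in conflict, so at least 4 colors are needed.
4 colors suffice: color 1 → {Holt}; color 2 → {Ness, Gale}; color 3 → {Kell}; color 4 → {Farn}. No two conflicting regions share a color.

4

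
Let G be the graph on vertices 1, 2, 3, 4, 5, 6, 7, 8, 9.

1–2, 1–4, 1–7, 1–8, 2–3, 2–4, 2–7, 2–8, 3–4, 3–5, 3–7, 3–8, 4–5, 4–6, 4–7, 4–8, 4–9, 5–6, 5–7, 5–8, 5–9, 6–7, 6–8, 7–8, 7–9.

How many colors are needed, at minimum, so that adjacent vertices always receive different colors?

5

1, 2, 4, 7, 8 are mutually adjacent (a clique of size 5), so at least 5 colors are needed.
One proper 5-coloring: 1=e, 2=d, 3=e, 4=b, 5=d, 6=e, 7=a, 8=c, 9=c. Each edge has distinct colors on its endpoints.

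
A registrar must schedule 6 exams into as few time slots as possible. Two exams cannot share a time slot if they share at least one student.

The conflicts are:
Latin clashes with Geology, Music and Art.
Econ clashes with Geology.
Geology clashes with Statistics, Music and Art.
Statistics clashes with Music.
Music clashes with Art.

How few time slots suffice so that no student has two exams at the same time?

Latin, Geology, Music, Art are mutually in conflict, so at least 4 time slots are needed.
4 time slots suffice: time slot 1 → {Geology}; time slot 2 → {Econ, Music}; time slot 3 → {Latin, Statistics}; time slot 4 → {Art}. No two conflicting exams share a time slot.

4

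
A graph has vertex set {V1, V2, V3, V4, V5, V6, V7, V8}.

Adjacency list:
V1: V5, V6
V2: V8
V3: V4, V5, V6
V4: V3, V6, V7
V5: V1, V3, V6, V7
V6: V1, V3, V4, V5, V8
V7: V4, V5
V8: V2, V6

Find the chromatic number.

3

V1, V5, V6 are pairwise adjacent, so at least 3 colors are needed.
A valid assignment using 3 colors: V1=green, V2=red, V3=green, V4=blue, V5=blue, V6=red, V7=red, V8=blue. Each edge has distinct colors on its endpoints.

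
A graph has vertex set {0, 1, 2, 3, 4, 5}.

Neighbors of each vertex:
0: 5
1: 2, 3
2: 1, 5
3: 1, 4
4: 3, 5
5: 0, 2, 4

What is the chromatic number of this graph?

3

The cycle 2-1-3-4-5-2 has odd length 5, so it cannot be 2-colored; at least 3 colors are needed.
3 colors suffice: color red → {3, 5}; color blue → {0, 1, 4}; color green → {2}. Every edge joins two different colors.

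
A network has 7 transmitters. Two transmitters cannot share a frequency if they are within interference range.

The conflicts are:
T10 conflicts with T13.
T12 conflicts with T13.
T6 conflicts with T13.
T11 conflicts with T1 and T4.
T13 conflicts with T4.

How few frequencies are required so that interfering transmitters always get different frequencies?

T12 and T13 conflict, so at least 2 frequencies are needed.
Using 2 frequencies: T10=2, T12=2, T6=2, T11=1, T13=1, T1=2, T4=2. Every pair that conflicts lands in different frequencies.

2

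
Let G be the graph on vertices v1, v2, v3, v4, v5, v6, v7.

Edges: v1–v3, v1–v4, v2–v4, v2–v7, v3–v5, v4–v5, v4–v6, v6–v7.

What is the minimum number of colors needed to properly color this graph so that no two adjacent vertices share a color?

2

v2 and v7 are adjacent, so at least 2 colors are needed.
One proper 2-coloring: v1=2, v2=2, v3=1, v4=1, v5=2, v6=2, v7=1. Every edge joins two different colors.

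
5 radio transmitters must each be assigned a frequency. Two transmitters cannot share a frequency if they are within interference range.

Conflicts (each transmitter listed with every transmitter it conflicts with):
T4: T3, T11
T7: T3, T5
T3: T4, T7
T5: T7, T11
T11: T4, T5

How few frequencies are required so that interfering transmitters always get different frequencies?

3

The cycle T4-T3-T7-T5-T11-T4 has odd length 5, so it cannot be 2-colored; at least 3 frequencies are needed.
3 frequencies suffice: T4=1, T7=1, T3=2, T5=2, T11=3. Each listed conflict is separated.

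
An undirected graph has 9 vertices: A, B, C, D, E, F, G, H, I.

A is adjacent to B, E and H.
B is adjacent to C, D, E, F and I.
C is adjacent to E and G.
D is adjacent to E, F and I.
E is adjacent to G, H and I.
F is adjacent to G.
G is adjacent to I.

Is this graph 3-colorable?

B, D, E, I are pairwise adjacent (a clique of size 4), so at least 4 colors are needed.
So 3 colors are not enough.

No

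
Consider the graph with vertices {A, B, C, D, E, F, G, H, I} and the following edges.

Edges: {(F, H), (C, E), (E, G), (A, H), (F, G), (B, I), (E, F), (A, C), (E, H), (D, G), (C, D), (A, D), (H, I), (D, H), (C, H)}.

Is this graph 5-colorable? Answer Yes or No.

Yes

The chromatic number is 4. A, C, D, H are mutually adjacent (a clique of size 4), so at least 4 colors are needed.
4 colors suffice: color 1 → {B, G, H}; color 2 → {D, E, I}; color 3 → {C, F}; color 4 → {A}.
Since 5 ≥ 4, a proper 5-coloring certainly exists.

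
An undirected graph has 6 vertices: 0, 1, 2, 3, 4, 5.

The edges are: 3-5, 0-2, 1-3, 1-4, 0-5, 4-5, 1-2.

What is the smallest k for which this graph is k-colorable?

The cycle 0-5-4-1-2-0 has odd length 5, so it cannot be 2-colored; at least 3 colors are needed.
3 colors suffice: color red → {1, 5}; color blue → {0, 3, 4}; color green → {2}. No two adjacent vertices share a color.

3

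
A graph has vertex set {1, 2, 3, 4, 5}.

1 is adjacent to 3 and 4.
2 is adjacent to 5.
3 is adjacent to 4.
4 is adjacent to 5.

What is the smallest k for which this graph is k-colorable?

3

1, 3, 4 form a triangle, so at least 3 colors are needed.
A valid assignment using 3 colors: 1=blue, 2=red, 3=green, 4=red, 5=blue. Every edge joins two different colors.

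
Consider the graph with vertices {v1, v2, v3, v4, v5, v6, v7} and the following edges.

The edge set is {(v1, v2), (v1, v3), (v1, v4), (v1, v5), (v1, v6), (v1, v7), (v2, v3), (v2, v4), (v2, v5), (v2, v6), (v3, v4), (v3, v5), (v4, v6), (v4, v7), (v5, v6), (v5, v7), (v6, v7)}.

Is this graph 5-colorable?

The chromatic number is 4. v1, v2, v5, v6 are mutually adjacent (a clique of size 4), so at least 4 colors are needed.
One proper 4-coloring: v1=1, v2=3, v3=2, v4=4, v5=4, v6=2, v7=3.
Since 5 ≥ 4, a proper 5-coloring certainly exists.

Yes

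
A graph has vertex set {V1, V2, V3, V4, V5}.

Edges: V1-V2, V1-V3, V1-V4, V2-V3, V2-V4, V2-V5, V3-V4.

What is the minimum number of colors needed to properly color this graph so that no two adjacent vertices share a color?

V1, V2, V3, V4 are pairwise adjacent (a clique of size 4), so at least 4 colors are needed.
4 colors suffice: color 1 → {V2}; color 2 → {V1, V5}; color 3 → {V4}; color 4 → {V3}. Every edge joins two different colors.

4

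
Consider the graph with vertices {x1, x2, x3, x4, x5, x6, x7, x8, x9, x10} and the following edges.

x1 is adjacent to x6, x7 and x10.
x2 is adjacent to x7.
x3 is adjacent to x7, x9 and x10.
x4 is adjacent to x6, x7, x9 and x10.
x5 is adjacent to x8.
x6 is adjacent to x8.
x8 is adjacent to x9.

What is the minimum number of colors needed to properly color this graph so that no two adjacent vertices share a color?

x3 and x7 are adjacent, so at least 2 colors are needed.
2 colors suffice: color 1 → {x1, x2, x3, x4, x8}; color 2 → {x5, x6, x7, x9, x10}. Every edge joins two different colors.

2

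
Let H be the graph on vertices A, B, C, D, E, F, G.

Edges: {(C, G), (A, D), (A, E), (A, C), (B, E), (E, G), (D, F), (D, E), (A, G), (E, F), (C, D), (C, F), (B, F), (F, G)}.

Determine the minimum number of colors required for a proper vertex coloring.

B, E, F are pairwise adjacent, so at least 3 colors are needed.
3 colors suffice: color 1 → {A, F}; color 2 → {C, E}; color 3 → {B, D, G}. Every edge joins two different colors.

3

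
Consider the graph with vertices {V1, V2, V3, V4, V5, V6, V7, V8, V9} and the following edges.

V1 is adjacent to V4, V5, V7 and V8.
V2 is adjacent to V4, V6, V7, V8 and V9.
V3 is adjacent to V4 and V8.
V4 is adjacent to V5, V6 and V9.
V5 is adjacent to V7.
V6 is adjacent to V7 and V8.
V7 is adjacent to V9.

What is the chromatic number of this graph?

3

V1, V5, V7 form a triangle, so at least 3 colors are needed.
A valid assignment using 3 colors: V1=2, V2=2, V3=2, V4=1, V5=3, V6=3, V7=1, V8=1, V9=3. Each edge has distinct colors on its endpoints.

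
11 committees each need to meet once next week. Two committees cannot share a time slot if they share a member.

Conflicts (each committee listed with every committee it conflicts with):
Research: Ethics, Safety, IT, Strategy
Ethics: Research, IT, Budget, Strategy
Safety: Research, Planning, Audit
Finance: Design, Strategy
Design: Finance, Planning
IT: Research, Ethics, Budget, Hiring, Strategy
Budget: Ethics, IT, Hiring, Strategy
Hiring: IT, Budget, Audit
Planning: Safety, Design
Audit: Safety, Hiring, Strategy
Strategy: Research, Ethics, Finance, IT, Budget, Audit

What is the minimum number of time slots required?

Research, Ethics, IT, Strategy pairwise conflict, so at least 4 time slots are needed.
A valid assignment using 4 time slots: Research=3, Ethics=4, Safety=1, Finance=2, Design=1, IT=2, Budget=3, Hiring=1, Planning=2, Audit=2, Strategy=1. Each listed conflict is separated.

4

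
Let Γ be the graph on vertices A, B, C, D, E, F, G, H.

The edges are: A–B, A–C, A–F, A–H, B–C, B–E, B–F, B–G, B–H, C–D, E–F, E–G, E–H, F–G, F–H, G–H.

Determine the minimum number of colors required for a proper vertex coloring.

B, E, F, G, H are mutually adjacent (a clique of size 5), so at least 5 colors are needed.
5 colors suffice: color 1 → {B, D}; color 2 → {C, H}; color 3 → {F}; color 4 → {A, G}; color 5 → {E}. Every edge joins two different colors.

5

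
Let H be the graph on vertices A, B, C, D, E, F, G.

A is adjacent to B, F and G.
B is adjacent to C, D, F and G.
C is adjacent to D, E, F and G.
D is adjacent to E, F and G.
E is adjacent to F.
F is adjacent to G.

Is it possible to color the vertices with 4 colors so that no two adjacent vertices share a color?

No

B, C, D, F, G are mutually adjacent (a clique of size 5), so at least 5 colors are needed.
So 4 colors are not enough.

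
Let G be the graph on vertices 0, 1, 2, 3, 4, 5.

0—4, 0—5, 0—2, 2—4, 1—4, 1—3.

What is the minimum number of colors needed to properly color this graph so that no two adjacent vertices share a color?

0, 2, 4 form a triangle, so at least 3 colors are needed.
A valid assignment using 3 colors: 0=blue, 1=blue, 2=green, 3=red, 4=red, 5=red. Each edge has distinct colors on its endpoints.

3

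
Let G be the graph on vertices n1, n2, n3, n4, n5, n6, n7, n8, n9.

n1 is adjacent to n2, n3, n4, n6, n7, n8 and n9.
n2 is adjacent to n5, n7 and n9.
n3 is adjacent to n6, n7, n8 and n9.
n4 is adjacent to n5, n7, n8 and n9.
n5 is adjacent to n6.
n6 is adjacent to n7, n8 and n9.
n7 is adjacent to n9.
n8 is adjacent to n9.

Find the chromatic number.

n1, n3, n6, n7, n9 form a clique, so at least 5 colors are needed.
5 colors suffice: n1=1, n2=3, n3=5, n4=3, n5=1, n6=3, n7=4, n8=4, n9=2. No two adjacent vertices share a color.

5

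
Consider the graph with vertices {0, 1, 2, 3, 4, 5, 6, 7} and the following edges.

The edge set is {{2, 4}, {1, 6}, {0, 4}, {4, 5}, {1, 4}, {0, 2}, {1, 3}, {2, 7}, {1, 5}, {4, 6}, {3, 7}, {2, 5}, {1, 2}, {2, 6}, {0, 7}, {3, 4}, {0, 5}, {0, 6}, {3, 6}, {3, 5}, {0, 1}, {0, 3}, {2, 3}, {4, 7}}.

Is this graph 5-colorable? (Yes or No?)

No

0, 1, 2, 3, 4, 5 are mutually adjacent (a clique of size 6), so at least 6 colors are needed.
So 5 colors are not enough.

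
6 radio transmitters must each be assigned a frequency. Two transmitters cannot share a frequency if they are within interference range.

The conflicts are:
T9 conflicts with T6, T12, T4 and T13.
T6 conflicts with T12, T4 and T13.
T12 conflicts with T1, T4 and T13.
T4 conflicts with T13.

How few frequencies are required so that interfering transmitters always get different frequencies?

5

T9, T6, T12, T4, T13 pairwise conflict, so at least 5 frequencies are needed.
A valid assignment using 5 frequencies: T9=3, T6=4, T12=1, T1=2, T4=5, T13=2. Every pair that conflicts lands in different frequencies.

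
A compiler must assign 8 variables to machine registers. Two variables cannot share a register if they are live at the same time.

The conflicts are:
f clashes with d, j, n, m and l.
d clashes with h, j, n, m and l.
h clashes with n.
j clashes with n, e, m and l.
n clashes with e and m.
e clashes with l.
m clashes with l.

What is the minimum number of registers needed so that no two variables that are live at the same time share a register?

f, d, j, n, m all conflict with each other, so at least 5 registers are needed.
5 registers suffice: register 1 → {h, j}; register 2 → {n, l}; register 3 → {d, e}; register 4 → {m}; register 5 → {f}. Each listed conflict is separated.

5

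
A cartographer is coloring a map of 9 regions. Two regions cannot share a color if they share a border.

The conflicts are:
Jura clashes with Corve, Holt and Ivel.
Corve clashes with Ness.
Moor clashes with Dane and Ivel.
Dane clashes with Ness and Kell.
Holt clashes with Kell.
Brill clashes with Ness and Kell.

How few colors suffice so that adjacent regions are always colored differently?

2

Jura and Ivel conflict, so at least 2 colors are needed.
2 colors suffice: Jura=1, Corve=2, Moor=1, Dane=2, Holt=2, Brill=2, Ness=1, Kell=1, Ivel=2. No two conflicting regions share a color.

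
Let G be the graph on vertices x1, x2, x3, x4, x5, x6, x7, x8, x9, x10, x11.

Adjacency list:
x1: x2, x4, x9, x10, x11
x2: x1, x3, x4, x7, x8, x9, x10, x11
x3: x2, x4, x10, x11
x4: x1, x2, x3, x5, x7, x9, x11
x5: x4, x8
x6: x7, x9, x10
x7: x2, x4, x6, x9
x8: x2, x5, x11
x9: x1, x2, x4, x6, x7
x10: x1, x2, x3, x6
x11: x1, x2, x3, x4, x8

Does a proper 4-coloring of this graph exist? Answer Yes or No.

The chromatic number is 4. x1, x2, x4, x11 form a clique, so at least 4 colors are needed.
A valid assignment using 4 colors: x1=yellow, x2=red, x3=yellow, x4=blue, x5=red, x6=red, x7=yellow, x8=blue, x9=green, x10=blue, x11=green.
That is already a proper 4-coloring.

Yes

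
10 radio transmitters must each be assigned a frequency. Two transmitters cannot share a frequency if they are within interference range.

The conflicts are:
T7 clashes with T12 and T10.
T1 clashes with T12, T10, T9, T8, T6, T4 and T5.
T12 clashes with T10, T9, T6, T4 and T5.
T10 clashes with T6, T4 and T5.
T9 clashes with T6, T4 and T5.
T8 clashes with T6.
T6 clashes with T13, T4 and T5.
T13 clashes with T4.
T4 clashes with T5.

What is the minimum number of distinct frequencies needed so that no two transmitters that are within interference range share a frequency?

6

T1, T12, T10, T6, T4, T5 are mutually in conflict, so at least 6 frequencies are needed.
6 frequencies suffice: T7=1, T1=2, T12=4, T10=5, T9=5, T8=3, T6=1, T13=2, T4=3, T5=6. No two conflicting transmitters share a frequency.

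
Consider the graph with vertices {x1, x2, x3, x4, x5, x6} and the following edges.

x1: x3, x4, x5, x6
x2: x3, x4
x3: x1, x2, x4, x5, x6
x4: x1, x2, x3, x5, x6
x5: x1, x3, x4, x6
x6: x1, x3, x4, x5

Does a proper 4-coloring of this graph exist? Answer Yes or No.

x1, x3, x4, x5, x6 are pairwise adjacent (a clique of size 5), so at least 5 colors are needed.
So 4 colors are not enough.

No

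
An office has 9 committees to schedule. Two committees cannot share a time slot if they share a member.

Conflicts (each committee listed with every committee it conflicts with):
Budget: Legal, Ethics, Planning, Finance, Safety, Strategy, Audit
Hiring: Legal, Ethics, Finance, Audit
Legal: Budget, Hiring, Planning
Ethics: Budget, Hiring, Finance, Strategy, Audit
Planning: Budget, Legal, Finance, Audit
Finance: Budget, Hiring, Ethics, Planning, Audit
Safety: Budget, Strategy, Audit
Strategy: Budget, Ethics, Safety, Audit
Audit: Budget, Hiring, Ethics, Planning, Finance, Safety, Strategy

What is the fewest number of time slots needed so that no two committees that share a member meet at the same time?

4

Budget, Planning, Finance, Audit pairwise conflict, so at least 4 time slots are needed.
4 time slots suffice: time slot 1 → {Legal, Audit}; time slot 2 → {Budget, Hiring}; time slot 3 → {Ethics, Planning, Safety}; time slot 4 → {Finance, Strategy}. No two conflicting committees share a time slot.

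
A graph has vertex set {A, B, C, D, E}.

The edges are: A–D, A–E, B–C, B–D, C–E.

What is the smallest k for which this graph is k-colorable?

The cycle E-A-D-B-C-E has odd length 5, so it cannot be 2-colored; at least 3 colors are needed.
One proper 3-coloring: A=2, B=3, C=2, D=1, E=1. Each edge has distinct colors on its endpoints.

3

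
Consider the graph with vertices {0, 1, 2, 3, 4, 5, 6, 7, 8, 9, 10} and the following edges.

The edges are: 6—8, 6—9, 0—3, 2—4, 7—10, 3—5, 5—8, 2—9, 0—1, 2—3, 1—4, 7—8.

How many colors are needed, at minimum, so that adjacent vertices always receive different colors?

The cycle 4-2-3-0-1-4 has odd length 5, so it cannot be 2-colored; at least 3 colors are needed.
3 colors suffice: color red → {3, 4, 8, 9, 10}; color blue → {0, 2, 5, 6, 7}; color green → {1}. Each edge has distinct colors on its endpoints.

3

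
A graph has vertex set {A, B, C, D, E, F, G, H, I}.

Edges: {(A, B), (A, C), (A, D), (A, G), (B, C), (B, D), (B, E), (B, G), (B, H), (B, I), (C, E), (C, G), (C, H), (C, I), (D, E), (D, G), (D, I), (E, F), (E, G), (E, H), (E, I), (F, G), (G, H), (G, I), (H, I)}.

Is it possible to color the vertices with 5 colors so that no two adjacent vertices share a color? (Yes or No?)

No

B, C, E, G, H, I are pairwise adjacent (a clique of size 6), so at least 6 colors are needed.
So 5 colors are not enough.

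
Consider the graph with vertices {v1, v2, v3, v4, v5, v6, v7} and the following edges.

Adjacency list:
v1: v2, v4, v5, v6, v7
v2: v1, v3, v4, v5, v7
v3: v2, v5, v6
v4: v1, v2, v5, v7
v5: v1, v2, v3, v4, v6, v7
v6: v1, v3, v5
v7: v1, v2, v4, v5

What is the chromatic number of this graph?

5

v1, v2, v4, v5, v7 form a clique, so at least 5 colors are needed.
One proper 5-coloring: v1=2, v2=3, v3=2, v4=5, v5=1, v6=3, v7=4. No two adjacent vertices share a color.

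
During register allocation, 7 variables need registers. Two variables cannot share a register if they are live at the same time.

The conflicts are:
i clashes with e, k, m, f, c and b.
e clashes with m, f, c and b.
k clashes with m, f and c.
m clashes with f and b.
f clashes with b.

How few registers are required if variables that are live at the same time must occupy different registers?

i, e, m, f, b all conflict with each other, so at least 5 registers are needed.
5 registers suffice: register 1 → {i}; register 2 → {m, c}; register 3 → {f}; register 4 → {e, k}; register 5 → {b}. No two conflicting variables share a register.

5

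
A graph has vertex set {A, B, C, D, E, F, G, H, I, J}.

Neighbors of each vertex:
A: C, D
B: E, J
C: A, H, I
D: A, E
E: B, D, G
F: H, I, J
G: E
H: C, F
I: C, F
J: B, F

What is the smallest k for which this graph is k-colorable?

2

D and E are adjacent, so at least 2 colors are needed.
2 colors suffice: color 1 → {B, C, D, F, G}; color 2 → {A, E, H, I, J}. Each edge has distinct colors on its endpoints.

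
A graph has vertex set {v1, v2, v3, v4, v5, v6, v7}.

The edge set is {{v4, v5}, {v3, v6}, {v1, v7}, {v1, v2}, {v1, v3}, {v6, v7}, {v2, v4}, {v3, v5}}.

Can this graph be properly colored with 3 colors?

The chromatic number is 3. The cycle v4-v2-v1-v3-v5-v4 has odd length 5, so it cannot be 2-colored; at least 3 colors are needed.
3 colors suffice: color 1 → {v1, v4, v6}; color 2 → {v2, v3, v7}; color 3 → {v5}.
That is already a proper 3-coloring.

Yes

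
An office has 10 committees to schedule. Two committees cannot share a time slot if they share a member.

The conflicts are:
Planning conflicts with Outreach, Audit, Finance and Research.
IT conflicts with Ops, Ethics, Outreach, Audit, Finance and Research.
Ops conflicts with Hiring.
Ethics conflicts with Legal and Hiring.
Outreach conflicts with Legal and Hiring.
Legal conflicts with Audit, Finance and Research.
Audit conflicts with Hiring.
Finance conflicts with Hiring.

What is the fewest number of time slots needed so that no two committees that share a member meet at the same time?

2

Outreach and Legal conflict, so at least 2 time slots are needed.
2 time slots suffice: Planning=1, IT=1, Ops=2, Ethics=2, Outreach=2, Legal=1, Audit=2, Finance=2, Hiring=1, Research=2. No two conflicting committees share a time slot.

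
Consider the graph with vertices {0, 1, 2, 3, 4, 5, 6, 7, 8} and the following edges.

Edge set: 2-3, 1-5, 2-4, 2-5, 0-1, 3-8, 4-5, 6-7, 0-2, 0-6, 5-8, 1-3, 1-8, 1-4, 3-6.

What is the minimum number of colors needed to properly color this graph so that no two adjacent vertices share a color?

3

1, 5, 8 form a triangle, so at least 3 colors are needed.
A valid assignment using 3 colors: 0=blue, 1=red, 2=red, 3=blue, 4=green, 5=blue, 6=red, 7=blue, 8=green. No two adjacent vertices share a color.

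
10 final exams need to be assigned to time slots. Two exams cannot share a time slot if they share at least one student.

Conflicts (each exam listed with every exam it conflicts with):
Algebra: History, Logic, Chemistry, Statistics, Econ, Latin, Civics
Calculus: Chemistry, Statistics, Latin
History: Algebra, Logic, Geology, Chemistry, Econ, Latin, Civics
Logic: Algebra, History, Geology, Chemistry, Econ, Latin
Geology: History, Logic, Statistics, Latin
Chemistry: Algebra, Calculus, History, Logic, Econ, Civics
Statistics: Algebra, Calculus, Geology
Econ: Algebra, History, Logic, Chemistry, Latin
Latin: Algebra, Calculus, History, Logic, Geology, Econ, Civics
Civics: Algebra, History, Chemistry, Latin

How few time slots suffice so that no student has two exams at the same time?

Algebra, History, Logic, Econ, Latin pairwise conflict, so at least 5 time slots are needed.
5 time slots suffice: time slot 1 → {Algebra, Calculus, Geology}; time slot 2 → {Chemistry, Statistics, Latin}; time slot 3 → {History}; time slot 4 → {Logic, Civics}; time slot 5 → {Econ}. No two conflicting exams share a time slot.

5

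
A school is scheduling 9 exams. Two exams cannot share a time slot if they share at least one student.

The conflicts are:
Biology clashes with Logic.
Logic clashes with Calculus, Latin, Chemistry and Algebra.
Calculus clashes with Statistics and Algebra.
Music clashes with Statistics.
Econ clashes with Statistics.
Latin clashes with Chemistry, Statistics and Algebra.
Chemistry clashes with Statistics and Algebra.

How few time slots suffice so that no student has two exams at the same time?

4

Logic, Latin, Chemistry, Algebra all conflict with each other, so at least 4 time slots are needed.
4 time slots suffice: Biology=2, Logic=1, Calculus=3, Music=2, Econ=2, Latin=4, Chemistry=3, Statistics=1, Algebra=2. No two conflicting exams share a time slot.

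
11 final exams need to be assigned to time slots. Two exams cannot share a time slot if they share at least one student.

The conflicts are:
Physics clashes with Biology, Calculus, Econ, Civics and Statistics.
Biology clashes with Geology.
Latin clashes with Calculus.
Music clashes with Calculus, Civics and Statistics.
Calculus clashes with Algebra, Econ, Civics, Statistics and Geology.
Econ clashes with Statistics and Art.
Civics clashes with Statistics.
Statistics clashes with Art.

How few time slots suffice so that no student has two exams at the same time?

4

Music, Calculus, Civics, Statistics all conflict with each other, so at least 4 time slots are needed.
Using 4 time slots: Physics=3, Biology=1, Latin=2, Music=3, Calculus=1, Algebra=2, Econ=4, Civics=4, Statistics=2, Art=1, Geology=2. Each listed conflict is separated.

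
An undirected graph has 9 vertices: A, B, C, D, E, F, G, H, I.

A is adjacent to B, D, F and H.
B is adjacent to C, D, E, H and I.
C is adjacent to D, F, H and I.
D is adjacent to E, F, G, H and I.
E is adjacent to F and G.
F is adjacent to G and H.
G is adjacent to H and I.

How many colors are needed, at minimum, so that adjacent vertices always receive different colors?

B, C, D, I form a clique, so at least 4 colors are needed.
4 colors suffice: color red → {D}; color blue → {B, F}; color green → {E, H, I}; color yellow → {A, C, G}. Every edge joins two different colors.

4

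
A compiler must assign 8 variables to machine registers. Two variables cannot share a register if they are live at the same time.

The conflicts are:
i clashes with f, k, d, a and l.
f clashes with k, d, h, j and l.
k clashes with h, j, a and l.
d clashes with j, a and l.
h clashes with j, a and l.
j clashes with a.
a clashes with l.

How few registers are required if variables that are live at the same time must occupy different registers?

4

k, h, a, l all conflict with each other, so at least 4 registers are needed.
4 registers suffice: register 1 → {f, a}; register 2 → {k, d}; register 3 → {j, l}; register 4 → {i, h}. Every pair that conflicts lands in different registers.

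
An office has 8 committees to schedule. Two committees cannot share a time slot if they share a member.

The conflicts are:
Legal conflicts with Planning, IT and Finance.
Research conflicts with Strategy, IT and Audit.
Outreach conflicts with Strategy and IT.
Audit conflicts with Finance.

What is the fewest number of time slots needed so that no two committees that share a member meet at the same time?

The cycle Research-IT-Legal-Finance-Audit-Research has odd length 5, so it cannot be 2-colored; at least 3 time slots are needed.
Using 3 time slots: Legal=1, Planning=2, Research=1, Outreach=1, Strategy=2, IT=2, Audit=2, Finance=3. Every pair that conflicts lands in different time slots.

3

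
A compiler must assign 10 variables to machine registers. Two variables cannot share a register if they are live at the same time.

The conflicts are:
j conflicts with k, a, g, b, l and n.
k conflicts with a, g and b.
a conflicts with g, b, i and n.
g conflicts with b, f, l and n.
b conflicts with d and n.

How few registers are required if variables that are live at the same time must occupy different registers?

j, a, g, b, n pairwise conflict, so at least 5 registers are needed.
5 registers suffice: j=4, k=5, a=3, g=1, b=2, f=2, i=1, d=1, l=2, n=5. Every pair that conflicts lands in different registers.

5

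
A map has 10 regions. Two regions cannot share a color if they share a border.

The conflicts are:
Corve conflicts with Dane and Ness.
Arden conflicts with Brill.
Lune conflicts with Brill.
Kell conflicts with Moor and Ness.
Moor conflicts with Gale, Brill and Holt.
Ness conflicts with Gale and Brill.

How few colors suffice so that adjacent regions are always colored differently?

Lune and Brill conflict, so at least 2 colors are needed.
One proper 2-coloring: Corve=2, Arden=1, Lune=1, Kell=2, Dane=1, Moor=1, Ness=1, Gale=2, Brill=2, Holt=2. Each listed conflict is separated.

2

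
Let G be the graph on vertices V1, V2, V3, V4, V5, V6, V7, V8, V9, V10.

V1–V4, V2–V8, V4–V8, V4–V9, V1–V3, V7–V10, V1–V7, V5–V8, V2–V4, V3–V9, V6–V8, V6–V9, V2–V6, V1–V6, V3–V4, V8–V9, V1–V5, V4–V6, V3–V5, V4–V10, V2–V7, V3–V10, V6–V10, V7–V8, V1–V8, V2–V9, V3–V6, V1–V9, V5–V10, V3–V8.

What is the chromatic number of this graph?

6

V1, V3, V4, V6, V8, V9 are mutually adjacent (a clique of size 6), so at least 6 colors are needed.
A valid assignment using 6 colors: V1=2, V2=2, V3=3, V4=5, V5=4, V6=4, V7=3, V8=1, V9=6, V10=1. No two adjacent vertices share a color.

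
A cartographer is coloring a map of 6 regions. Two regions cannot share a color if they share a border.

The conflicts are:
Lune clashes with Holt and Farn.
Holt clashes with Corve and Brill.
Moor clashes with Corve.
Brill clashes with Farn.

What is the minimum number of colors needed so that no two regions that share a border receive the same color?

2

Brill and Farn conflict, so at least 2 colors are needed.
2 colors suffice: color 1 → {Holt, Moor, Farn}; color 2 → {Lune, Corve, Brill}. No two conflicting regions share a color.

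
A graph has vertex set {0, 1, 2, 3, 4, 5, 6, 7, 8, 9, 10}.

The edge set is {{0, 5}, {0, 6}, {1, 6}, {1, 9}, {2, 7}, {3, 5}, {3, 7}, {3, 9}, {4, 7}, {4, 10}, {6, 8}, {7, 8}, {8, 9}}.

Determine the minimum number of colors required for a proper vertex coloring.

3 and 9 are adjacent, so at least 2 colors are needed.
2 colors suffice: 0=b, 1=b, 2=b, 3=b, 4=b, 5=a, 6=a, 7=a, 8=b, 9=a, 10=a. Each edge has distinct colors on its endpoints.

2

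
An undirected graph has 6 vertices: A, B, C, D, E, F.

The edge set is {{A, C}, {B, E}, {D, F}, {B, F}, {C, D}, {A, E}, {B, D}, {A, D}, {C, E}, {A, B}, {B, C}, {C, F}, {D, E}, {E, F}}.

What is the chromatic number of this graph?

B, C, D, E, F are mutually adjacent (a clique of size 5), so at least 5 colors are needed.
A valid assignment using 5 colors: A=purple, B=yellow, C=blue, D=red, E=green, F=purple. No two adjacent vertices share a color.

5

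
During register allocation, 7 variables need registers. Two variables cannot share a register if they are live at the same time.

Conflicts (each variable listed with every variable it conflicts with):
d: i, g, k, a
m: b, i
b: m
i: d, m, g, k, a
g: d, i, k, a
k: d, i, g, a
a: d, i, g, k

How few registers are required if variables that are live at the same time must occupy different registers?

d, i, g, k, a are mutually in conflict, so at least 5 registers are needed.
5 registers suffice: register 1 → {b, i}; register 2 → {d, m}; register 3 → {k}; register 4 → {g}; register 5 → {a}. Each listed conflict is separated.

5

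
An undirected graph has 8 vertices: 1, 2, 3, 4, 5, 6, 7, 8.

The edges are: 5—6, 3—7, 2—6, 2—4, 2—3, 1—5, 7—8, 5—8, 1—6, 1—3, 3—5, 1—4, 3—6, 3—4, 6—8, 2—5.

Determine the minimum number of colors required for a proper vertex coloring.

4

1, 3, 5, 6 are pairwise adjacent (a clique of size 4), so at least 4 colors are needed.
A valid assignment using 4 colors: 1=yellow, 2=yellow, 3=red, 4=blue, 5=blue, 6=green, 7=blue, 8=red. Every edge joins two different colors.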